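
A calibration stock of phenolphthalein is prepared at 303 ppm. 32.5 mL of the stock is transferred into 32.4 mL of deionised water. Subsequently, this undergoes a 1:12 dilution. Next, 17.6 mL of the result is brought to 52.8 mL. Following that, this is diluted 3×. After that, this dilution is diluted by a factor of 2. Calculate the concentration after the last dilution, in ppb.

702 ppb

Overall dilution factor = 1.997 × 12 × 3 × 3 × 2 = 431.
303 ppm / 431 = 0.702 ppm = 702 ppb.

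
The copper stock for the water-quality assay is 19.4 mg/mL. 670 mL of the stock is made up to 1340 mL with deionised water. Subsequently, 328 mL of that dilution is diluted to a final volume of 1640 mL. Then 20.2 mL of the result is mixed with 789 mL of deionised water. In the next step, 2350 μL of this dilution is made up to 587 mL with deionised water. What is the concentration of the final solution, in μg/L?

Overall dilution factor = 2 × 5 × 40.06 × 249.8 = 1.00 × 10⁵.
19.4 mg/mL / 1.00 × 10⁵ = 1.94 × 10⁻⁴ mg/mL = 194 μg/L.

194 μg/L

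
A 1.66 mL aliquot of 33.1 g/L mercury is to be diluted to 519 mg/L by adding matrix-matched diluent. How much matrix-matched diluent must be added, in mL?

104 mL

519 mg/L = 0.519 g/L.
V₂ = C₁V₁/C₂ = 33.1 × 1.66 / 0.519 = 106 mL.
Diluent to add = V₂ − V₁ = 106 − 1.66 = 104 mL.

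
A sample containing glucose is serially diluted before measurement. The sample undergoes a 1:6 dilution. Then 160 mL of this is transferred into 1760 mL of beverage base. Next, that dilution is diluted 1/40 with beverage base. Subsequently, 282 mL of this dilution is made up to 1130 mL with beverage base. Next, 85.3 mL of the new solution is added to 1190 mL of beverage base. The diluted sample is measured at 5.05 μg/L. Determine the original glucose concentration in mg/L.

Overall dilution factor = 6 × 12 × 40 × 4.007 × 14.95 = 1.73 × 10⁵.
Original = 5.05 μg/L × 1.73 × 10⁵ = 8.71 × 10⁵ μg/L = 871 mg/L.

871 mg/L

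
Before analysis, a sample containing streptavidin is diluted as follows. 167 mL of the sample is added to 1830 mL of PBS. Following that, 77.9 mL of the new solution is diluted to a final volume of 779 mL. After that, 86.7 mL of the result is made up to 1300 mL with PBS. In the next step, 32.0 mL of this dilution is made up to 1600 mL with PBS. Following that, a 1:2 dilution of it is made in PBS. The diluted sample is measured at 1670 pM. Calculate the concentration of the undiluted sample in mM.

0.299 mM

Overall dilution factor = 11.96 × 10 × 14.99 × 50 × 2 = 1.79 × 10⁵.
Original = 1670 pM × 1.79 × 10⁵ = 2.99 × 10⁸ pM = 0.299 mM.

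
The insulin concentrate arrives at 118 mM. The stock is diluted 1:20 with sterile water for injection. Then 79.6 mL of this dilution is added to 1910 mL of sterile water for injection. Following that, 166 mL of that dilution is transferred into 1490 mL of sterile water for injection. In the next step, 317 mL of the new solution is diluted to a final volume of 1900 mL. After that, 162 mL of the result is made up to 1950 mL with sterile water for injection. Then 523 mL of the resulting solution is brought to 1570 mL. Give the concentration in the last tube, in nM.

109 nM

Overall dilution factor = 20 × 24.99 × 9.976 × 5.994 × 12.04 × 3.002 = 1.08 × 10⁶.
118 mM / 1.08 × 10⁶ = 1.09 × 10⁻⁴ mM = 109 nM.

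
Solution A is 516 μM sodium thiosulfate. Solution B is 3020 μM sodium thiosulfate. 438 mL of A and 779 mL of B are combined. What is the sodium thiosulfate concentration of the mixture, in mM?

C_mix = (C_A·V_A + C_B·V_B)/(V_A + V_B) = (516×438 + 3020×779) / 1217 = 2119 μM = 2.12 mM.

2.12 mM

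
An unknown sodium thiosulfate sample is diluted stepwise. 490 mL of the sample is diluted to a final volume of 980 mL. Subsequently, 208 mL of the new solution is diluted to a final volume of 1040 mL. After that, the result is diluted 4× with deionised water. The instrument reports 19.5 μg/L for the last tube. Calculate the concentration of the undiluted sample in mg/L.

0.780 mg/L

Overall dilution factor = 2 × 5 × 4 = 40.0.
Original = 19.5 μg/L × 40.0 = 780 μg/L = 0.780 mg/L.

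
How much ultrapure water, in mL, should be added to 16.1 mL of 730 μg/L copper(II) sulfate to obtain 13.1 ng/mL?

13.1 ng/mL = 13.1 μg/L.
V₂ = C₁V₁/C₂ = 730 × 16.1 / 13.1 = 897 mL.
Diluent to add = V₂ − V₁ = 897 − 16.1 = 881 mL.

881 mL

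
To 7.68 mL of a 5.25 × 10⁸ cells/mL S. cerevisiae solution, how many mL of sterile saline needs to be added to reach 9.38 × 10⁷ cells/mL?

35.3 mL

V₂ = C₁V₁/C₂ = 5.25 × 10⁸ × 7.68 / 9.38 × 10⁷ = 43.0 mL.
Diluent to add = V₂ − V₁ = 43.0 − 7.68 = 35.3 mL.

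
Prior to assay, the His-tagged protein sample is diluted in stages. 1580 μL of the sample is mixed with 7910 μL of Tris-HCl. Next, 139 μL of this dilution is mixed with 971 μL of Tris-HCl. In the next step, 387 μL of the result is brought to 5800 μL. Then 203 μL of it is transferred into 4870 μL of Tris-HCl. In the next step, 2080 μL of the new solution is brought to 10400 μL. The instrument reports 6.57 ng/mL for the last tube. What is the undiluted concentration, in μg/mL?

590 μg/mL

Overall dilution factor = 6.006 × 7.986 × 14.99 × 24.99 × 5 = 8.98 × 10⁴.
Original = 6.57 ng/mL × 8.98 × 10⁴ = 5.90 × 10⁵ ng/mL = 590 μg/mL.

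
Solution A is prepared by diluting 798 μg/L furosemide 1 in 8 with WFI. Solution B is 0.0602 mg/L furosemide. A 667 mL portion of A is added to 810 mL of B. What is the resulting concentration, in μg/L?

C_A = 798 μg/L / 8 = 99.8 μg/L.
C_B = 0.0602 mg/L = 60.2 μg/L.
C_mix = (C_A·V_A + C_B·V_B)/(V_A + V_B) = (99.8×667 + 60.2×810) / 1477 = 78.1 μg/L.

78.1 μg/L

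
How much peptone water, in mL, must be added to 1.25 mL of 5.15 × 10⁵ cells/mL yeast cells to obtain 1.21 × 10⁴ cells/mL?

V₂ = C₁V₁/C₂ = 5.15 × 10⁵ × 1.25 / 1.21 × 10⁴ = 53.2 mL.
Diluent to add = V₂ − V₁ = 53.2 − 1.25 = 52.0 mL.

52.0 mL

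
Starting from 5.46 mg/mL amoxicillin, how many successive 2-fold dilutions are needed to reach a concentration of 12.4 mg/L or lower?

9

Need 2ⁿ ≥ 440, so n ≥ log(440)/log(2) = 8.78.
Minimum whole steps: n = 9.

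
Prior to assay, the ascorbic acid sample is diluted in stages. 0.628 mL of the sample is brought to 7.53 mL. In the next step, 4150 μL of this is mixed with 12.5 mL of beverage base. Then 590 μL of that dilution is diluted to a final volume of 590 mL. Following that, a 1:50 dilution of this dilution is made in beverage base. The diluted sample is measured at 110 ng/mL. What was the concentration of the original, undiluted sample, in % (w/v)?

Overall dilution factor = 11.99 × 4.012 × 1000 × 50 = 2.41 × 10⁶.
Original = 110 ng/mL × 2.41 × 10⁶ = 2.65 × 10⁸ ng/mL = 26.5 % (w/v).

26.5 % (w/v)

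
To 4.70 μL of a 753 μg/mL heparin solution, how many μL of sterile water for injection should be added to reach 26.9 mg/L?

26.9 mg/L = 26.9 μg/mL.
V₂ = C₁V₁/C₂ = 753 × 4.70 / 26.9 = 132 μL.
Diluent to add = V₂ − V₁ = 132 − 4.70 = 127 μL.

127 μL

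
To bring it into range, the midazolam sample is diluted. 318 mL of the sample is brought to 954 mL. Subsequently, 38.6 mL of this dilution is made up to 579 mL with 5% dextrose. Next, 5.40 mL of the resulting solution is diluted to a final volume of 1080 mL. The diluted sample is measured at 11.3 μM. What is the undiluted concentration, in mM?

Overall dilution factor = 3 × 15 × 200 = 9000.
Original = 11.3 μM × 9000 = 1.02 × 10⁵ μM = 102 mM.

102 mM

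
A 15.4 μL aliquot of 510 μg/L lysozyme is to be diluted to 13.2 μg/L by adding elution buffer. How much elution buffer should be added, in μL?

V₂ = C₁V₁/C₂ = 510 × 15.4 / 13.2 = 595 μL.
Diluent to add = V₂ − V₁ = 595 − 15.4 = 580 μL.

580 μL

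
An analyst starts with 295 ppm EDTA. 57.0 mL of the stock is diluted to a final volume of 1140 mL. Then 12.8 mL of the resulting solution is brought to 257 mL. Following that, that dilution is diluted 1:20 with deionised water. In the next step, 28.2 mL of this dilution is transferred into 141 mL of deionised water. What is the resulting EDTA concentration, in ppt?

6120 ppt

Overall dilution factor = 20 × 20.08 × 20 × 6 = 4.82 × 10⁴.
295 ppm / 4.82 × 10⁴ = 6.12 × 10⁻³ ppm = 6120 ppt.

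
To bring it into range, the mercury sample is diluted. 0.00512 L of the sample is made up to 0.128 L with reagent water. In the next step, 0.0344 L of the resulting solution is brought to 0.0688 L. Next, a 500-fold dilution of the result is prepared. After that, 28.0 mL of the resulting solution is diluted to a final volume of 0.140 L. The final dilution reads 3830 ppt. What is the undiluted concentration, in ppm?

Overall dilution factor = 25 × 2 × 500 × 5 = 1.25 × 10⁵.
Original = 3830 ppt × 1.25 × 10⁵ = 4.79 × 10⁸ ppt = 479 ppm.

479 ppm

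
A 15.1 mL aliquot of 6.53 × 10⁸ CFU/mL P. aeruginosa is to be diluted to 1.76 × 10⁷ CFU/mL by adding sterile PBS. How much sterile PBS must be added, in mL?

545 mL

V₂ = C₁V₁/C₂ = 6.53 × 10⁸ × 15.1 / 1.76 × 10⁷ = 560 mL.
Diluent to add = V₂ − V₁ = 560 − 15.1 = 545 mL.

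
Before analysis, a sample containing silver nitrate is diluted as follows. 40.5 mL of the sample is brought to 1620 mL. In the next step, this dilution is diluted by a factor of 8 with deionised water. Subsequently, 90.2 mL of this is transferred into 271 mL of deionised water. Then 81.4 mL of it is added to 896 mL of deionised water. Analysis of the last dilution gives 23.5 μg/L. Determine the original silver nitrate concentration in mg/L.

Overall dilution factor = 40 × 8 × 4.004 × 12.01 = 1.54 × 10⁴.
Original = 23.5 μg/L × 1.54 × 10⁴ = 3.62 × 10⁵ μg/L = 362 mg/L.

362 mg/L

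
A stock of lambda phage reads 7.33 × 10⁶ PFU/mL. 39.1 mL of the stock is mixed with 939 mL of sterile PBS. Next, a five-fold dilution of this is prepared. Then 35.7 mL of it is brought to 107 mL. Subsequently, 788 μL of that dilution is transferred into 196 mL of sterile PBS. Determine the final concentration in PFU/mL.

78.3 PFU/mL

Overall dilution factor = 25.02 × 5 × 2.997 × 249.7 = 9.36 × 10⁴.
7.33 × 10⁶ PFU/mL / 9.36 × 10⁴ = 78.3 PFU/mL.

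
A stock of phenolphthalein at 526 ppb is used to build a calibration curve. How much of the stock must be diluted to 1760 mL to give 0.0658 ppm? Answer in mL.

220 mL

0.0658 ppm = 65.8 ppb.
V₁ = C₂V₂/C₁ = 65.8 × 1760 / 526 = 220 mL.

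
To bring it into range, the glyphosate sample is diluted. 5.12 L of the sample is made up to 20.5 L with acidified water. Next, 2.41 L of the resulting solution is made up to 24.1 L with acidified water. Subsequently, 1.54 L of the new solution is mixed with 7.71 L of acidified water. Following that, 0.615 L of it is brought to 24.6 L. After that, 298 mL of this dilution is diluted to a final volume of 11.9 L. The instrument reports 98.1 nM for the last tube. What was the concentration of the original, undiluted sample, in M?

0.0377 M

Overall dilution factor = 4.004 × 10 × 6.006 × 40 × 39.93 = 3.84 × 10⁵.
Original = 98.1 nM × 3.84 × 10⁵ = 3.77 × 10⁷ nM = 0.0377 M.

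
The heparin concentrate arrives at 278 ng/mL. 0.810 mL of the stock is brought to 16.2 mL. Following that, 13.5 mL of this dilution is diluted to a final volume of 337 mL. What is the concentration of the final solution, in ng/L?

Overall dilution factor = 20 × 24.96 = 499.
278 ng/mL / 499 = 0.557 ng/mL = 557 ng/L.

557 ng/L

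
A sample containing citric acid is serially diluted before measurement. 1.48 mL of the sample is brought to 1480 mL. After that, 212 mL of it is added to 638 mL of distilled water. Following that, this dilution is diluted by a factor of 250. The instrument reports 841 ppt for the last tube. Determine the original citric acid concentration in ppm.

Overall dilution factor = 1000 × 4.009 × 250 = 1.00 × 10⁶.
Original = 841 ppt × 1.00 × 10⁶ = 8.43 × 10⁸ ppt = 843 ppm.

843 ppm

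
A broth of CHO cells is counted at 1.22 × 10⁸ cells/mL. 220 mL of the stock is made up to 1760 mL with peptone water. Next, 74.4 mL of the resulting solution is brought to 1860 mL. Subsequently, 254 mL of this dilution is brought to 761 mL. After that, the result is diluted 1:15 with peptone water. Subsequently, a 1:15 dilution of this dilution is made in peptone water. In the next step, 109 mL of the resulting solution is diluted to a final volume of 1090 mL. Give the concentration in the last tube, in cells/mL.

Overall dilution factor = 8 × 25 × 2.996 × 15 × 15 × 10 = 1.35 × 10⁶.
1.22 × 10⁸ cells/mL / 1.35 × 10⁶ = 90.5 cells/mL.

90.5 cells/mL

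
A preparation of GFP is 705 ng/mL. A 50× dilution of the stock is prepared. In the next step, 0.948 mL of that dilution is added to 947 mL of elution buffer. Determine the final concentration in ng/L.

Overall dilution factor = 50 × 999.9 = 5.00 × 10⁴.
705 ng/mL / 5.00 × 10⁴ = 0.0141 ng/mL = 14.1 ng/L.

14.1 ng/L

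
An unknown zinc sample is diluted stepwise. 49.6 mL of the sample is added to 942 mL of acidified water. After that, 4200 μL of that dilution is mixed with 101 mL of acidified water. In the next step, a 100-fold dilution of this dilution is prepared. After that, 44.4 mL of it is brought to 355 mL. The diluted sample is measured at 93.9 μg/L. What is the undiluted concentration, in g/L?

37.6 g/L

Overall dilution factor = 19.99 × 25.05 × 100 × 7.995 = 4.00 × 10⁵.
Original = 93.9 μg/L × 4.00 × 10⁵ = 3.76 × 10⁷ μg/L = 37.6 g/L.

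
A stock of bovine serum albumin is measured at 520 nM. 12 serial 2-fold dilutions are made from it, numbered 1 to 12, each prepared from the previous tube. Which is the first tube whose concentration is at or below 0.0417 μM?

Tube n has concentration 520 nM / 2ⁿ.
Need 2ⁿ ≥ 520 nM / 0.0417 μM = 12.5, so n ≥ 3.64.
First such tube: n = 4.

tube 4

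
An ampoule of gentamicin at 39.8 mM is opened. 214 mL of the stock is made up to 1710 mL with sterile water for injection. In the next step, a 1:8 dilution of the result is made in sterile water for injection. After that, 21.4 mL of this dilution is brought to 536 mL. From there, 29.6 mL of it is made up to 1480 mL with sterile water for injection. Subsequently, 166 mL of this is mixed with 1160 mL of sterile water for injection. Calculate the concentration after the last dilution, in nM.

62.2 nM

Overall dilution factor = 7.991 × 8 × 25.05 × 50 × 7.988 = 6.39 × 10⁵.
39.8 mM / 6.39 × 10⁵ = 6.22 × 10⁻⁵ mM = 62.2 nM.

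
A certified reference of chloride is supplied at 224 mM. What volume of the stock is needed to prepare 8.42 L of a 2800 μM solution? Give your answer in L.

0.105 L

2800 μM = 2.80 mM.
V₁ = C₂V₂/C₁ = 2.80 × 8.42 / 224 = 0.105 L.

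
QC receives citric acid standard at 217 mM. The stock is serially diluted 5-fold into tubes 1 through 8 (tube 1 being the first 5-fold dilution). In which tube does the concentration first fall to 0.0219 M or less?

Tube n has concentration 217 mM / 5ⁿ.
Need 5ⁿ ≥ 217 mM / 0.0219 M = 9.91, so n ≥ 1.42.
First such tube: n = 2.

tube 2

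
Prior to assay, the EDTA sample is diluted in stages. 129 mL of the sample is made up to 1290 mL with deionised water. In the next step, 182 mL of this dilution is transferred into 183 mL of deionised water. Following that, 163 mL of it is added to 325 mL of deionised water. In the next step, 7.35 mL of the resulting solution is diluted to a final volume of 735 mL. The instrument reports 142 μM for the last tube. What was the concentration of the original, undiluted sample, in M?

Overall dilution factor = 10 × 2.005 × 2.994 × 100 = 6004.
Original = 142 μM × 6004 = 8.53 × 10⁵ μM = 0.853 M.

0.853 M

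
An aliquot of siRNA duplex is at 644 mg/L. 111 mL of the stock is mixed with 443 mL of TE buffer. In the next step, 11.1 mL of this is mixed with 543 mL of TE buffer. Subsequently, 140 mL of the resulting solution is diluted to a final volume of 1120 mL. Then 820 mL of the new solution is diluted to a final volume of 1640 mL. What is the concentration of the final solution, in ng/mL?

Overall dilution factor = 4.991 × 49.92 × 8 × 2 = 3986.
644 mg/L / 3986 = 0.162 mg/L = 162 ng/mL.

162 ng/mL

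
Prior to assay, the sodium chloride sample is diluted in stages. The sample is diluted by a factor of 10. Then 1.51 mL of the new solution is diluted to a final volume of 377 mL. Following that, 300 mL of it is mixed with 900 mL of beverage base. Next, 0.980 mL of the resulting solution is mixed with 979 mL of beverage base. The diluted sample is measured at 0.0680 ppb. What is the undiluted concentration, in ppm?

Overall dilution factor = 10 × 249.7 × 4 × 1000.0 = 9.99 × 10⁶.
Original = 0.0680 ppb × 9.99 × 10⁶ = 6.79 × 10⁵ ppb = 679 ppm.

679 ppm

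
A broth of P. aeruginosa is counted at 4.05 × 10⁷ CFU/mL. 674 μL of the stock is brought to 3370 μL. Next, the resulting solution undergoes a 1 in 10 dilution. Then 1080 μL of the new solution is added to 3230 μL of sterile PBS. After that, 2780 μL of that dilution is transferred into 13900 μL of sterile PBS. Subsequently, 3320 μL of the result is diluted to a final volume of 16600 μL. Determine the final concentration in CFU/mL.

6770 CFU/mL

Overall dilution factor = 5 × 10 × 3.991 × 6 × 5 = 5986.
4.05 × 10⁷ CFU/mL / 5986 = 6770 CFU/mL.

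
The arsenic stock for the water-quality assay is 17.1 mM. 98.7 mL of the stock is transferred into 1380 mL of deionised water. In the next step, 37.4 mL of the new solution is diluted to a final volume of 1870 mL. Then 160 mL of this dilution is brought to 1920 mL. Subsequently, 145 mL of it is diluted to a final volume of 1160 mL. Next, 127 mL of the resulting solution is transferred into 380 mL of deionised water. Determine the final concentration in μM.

0.0596 μM

Overall dilution factor = 14.98 × 50 × 12 × 8 × 3.992 = 2.87 × 10⁵.
17.1 mM / 2.87 × 10⁵ = 5.96 × 10⁻⁵ mM = 0.0596 μM.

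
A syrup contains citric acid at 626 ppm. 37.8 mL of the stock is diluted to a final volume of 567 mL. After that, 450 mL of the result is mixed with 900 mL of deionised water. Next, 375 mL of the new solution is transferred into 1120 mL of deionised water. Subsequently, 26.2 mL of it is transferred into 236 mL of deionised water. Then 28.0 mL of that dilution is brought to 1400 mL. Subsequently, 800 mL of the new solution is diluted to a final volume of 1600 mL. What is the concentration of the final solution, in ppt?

3490 ppt

Overall dilution factor = 15 × 3 × 3.987 × 10.01 × 50 × 2 = 1.80 × 10⁵.
626 ppm / 1.80 × 10⁵ = 3.49 × 10⁻³ ppm = 3490 ppt.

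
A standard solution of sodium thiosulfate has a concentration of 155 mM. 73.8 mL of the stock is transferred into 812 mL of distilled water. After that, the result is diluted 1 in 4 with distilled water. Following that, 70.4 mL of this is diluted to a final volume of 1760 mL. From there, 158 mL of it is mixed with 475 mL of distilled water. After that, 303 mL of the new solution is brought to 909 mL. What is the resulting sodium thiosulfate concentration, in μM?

10.7 μM

Overall dilution factor = 12.00 × 4 × 25 × 4.006 × 3 = 1.44 × 10⁴.
155 mM / 1.44 × 10⁴ = 0.0107 mM = 10.7 μM.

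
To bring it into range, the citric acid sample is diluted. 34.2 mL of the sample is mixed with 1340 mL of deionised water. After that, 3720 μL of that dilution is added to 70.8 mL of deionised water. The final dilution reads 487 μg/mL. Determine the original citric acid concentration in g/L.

Overall dilution factor = 40.18 × 20.03 = 805.
Original = 487 μg/mL × 805 = 3.92 × 10⁵ μg/mL = 392 g/L.

392 g/L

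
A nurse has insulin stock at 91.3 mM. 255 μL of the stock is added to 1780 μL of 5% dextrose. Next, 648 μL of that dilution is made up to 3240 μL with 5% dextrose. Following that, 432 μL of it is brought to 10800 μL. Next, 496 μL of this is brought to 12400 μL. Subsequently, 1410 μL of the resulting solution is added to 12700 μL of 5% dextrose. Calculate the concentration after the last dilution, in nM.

366 nM

Overall dilution factor = 7.980 × 5 × 25 × 25 × 10.01 = 2.50 × 10⁵.
91.3 mM / 2.50 × 10⁵ = 3.66 × 10⁻⁴ mM = 366 nM.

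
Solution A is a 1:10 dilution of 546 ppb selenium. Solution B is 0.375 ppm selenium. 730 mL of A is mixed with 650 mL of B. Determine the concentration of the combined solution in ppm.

0.206 ppm

C_A = 546 ppb / 10 = 54.6 ppb.
C_B = 0.375 ppm = 375 ppb.
C_mix = (C_A·V_A + C_B·V_B)/(V_A + V_B) = (54.6×730 + 375×650) / 1380 = 206 ppb = 0.206 ppm.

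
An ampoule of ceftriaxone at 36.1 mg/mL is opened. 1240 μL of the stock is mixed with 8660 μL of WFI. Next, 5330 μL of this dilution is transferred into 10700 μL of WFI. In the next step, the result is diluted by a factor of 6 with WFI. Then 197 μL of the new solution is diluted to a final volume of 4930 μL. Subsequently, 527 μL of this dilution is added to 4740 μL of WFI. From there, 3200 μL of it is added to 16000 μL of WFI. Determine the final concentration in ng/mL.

Overall dilution factor = 7.984 × 3.008 × 6 × 25.03 × 9.994 × 6 = 2.16 × 10⁵.
36.1 mg/mL / 2.16 × 10⁵ = 1.67 × 10⁻⁴ mg/mL = 167 ng/mL.

167 ng/mL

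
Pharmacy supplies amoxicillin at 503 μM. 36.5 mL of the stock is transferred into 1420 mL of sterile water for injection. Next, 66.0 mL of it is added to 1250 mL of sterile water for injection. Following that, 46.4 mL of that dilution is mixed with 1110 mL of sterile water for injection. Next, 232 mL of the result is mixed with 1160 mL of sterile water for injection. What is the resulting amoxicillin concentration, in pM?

4230 pM

Overall dilution factor = 39.90 × 19.94 × 24.92 × 6 = 1.19 × 10⁵.
503 μM / 1.19 × 10⁵ = 4.23 × 10⁻³ μM = 4230 pM.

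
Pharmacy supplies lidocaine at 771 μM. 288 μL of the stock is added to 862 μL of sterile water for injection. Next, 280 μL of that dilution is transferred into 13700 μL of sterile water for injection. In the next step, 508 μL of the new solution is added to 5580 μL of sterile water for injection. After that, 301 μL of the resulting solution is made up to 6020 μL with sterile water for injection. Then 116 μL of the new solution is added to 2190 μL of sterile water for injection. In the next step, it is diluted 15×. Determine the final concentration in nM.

0.0541 nM

Overall dilution factor = 3.993 × 49.93 × 11.98 × 20 × 19.88 × 15 = 1.42 × 10⁷.
771 μM / 1.42 × 10⁷ = 5.41 × 10⁻⁵ μM = 0.0541 nM.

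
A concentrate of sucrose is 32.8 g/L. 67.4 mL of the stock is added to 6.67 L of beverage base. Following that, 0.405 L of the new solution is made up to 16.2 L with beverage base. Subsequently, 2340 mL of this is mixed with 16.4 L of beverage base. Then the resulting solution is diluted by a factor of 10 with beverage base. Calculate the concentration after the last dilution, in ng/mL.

Overall dilution factor = 99.96 × 40 × 8.009 × 10 = 3.20 × 10⁵.
32.8 g/L / 3.20 × 10⁵ = 1.02 × 10⁻⁴ g/L = 102 ng/mL.

102 ng/mL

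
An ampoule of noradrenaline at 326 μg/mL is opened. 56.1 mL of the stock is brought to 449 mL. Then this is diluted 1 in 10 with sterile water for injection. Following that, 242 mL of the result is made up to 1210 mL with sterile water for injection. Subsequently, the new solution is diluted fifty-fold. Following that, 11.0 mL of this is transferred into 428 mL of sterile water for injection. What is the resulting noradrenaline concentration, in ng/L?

408 ng/L

Overall dilution factor = 8.004 × 10 × 5 × 50 × 39.91 = 7.99 × 10⁵.
326 μg/mL / 7.99 × 10⁵ = 4.08 × 10⁻⁴ μg/mL = 408 ng/L.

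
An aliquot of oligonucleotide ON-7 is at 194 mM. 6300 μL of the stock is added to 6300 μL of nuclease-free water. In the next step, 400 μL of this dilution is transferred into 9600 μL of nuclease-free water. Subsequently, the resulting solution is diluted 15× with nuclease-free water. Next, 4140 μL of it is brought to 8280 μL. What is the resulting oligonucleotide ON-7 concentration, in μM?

129 μM

Overall dilution factor = 2 × 25 × 15 × 2 = 1500.
194 mM / 1500 = 0.129 mM = 129 μM.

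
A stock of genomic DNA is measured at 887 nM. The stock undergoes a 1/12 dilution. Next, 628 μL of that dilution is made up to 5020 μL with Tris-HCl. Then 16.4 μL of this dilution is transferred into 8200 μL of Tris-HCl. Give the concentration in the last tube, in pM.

18.5 pM

Overall dilution factor = 12 × 7.994 × 501 = 4.81 × 10⁴.
887 nM / 4.81 × 10⁴ = 0.0185 nM = 18.5 pM.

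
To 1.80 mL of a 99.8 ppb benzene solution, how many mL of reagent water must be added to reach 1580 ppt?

112 mL

1580 ppt = 1.58 ppb.
V₂ = C₁V₁/C₂ = 99.8 × 1.80 / 1.58 = 114 mL.
Diluent to add = V₂ − V₁ = 114 − 1.80 = 112 mL.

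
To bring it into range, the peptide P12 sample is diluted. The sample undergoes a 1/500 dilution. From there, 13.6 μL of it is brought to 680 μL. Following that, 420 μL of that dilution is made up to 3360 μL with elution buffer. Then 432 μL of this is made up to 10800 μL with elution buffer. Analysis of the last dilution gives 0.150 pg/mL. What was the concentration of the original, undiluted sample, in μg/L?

Overall dilution factor = 500 × 50 × 8 × 25 = 5.00 × 10⁶.
Original = 0.150 pg/mL × 5.00 × 10⁶ = 7.50 × 10⁵ pg/mL = 750 μg/L.

750 μg/L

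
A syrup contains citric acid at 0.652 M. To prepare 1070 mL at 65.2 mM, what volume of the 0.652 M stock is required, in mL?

107 mL

65.2 mM = 0.0652 M.
V₁ = C₂V₂/C₁ = 0.0652 × 1070 / 0.652 = 107 mL.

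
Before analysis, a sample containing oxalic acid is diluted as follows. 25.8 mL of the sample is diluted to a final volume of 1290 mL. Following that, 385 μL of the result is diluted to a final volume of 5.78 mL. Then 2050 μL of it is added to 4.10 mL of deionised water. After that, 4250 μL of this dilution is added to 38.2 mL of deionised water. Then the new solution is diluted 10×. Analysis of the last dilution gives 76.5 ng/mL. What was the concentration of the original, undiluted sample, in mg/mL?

17.2 mg/mL

Overall dilution factor = 50 × 15.01 × 3 × 9.988 × 10 = 2.25 × 10⁵.
Original = 76.5 ng/mL × 2.25 × 10⁵ = 1.72 × 10⁷ ng/mL = 17.2 mg/mL.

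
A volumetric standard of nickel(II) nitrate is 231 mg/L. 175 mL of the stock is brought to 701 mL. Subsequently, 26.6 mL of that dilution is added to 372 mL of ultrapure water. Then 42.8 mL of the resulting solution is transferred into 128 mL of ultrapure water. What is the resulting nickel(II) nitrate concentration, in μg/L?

964 μg/L

Overall dilution factor = 4.006 × 14.98 × 3.991 = 240.
231 mg/L / 240 = 0.964 mg/L = 964 μg/L.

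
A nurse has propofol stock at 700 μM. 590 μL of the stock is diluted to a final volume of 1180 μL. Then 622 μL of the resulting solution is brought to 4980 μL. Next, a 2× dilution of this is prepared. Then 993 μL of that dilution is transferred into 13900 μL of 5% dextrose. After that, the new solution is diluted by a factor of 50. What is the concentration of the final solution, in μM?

Overall dilution factor = 2 × 8.006 × 2 × 15.00 × 50 = 2.40 × 10⁴.
700 μM / 2.40 × 10⁴ = 0.0291 μM.

0.0291 μM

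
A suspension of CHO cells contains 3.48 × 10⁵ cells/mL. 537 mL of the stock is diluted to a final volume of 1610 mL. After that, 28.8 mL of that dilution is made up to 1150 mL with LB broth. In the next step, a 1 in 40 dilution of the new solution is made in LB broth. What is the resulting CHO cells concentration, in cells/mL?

72.7 cells/mL

Overall dilution factor = 2.998 × 39.93 × 40 = 4789.
3.48 × 10⁵ cells/mL / 4789 = 72.7 cells/mL.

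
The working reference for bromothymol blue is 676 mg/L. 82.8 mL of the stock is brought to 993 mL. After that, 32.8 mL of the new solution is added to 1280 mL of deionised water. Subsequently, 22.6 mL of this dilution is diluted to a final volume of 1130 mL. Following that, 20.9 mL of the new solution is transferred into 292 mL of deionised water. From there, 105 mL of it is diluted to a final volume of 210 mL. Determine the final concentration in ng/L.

941 ng/L

Overall dilution factor = 11.99 × 40.02 × 50 × 14.97 × 2 = 7.19 × 10⁵.
676 mg/L / 7.19 × 10⁵ = 9.41 × 10⁻⁴ mg/L = 941 ng/L.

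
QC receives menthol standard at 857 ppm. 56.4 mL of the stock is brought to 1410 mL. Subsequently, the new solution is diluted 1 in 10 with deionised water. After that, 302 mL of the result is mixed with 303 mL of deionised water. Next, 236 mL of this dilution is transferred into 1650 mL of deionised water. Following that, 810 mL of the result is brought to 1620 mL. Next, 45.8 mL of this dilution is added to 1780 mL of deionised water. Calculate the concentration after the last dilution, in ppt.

Overall dilution factor = 25 × 10 × 2.003 × 7.992 × 2 × 39.86 = 3.19 × 10⁵.
857 ppm / 3.19 × 10⁵ = 2.69 × 10⁻³ ppm = 2690 ppt.

2690 ppt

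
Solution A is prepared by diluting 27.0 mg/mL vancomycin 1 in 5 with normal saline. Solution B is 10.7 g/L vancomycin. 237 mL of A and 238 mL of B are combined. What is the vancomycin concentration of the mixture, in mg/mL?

C_A = 27.0 mg/mL / 5 = 5.40 mg/mL.
C_B = 10.7 g/L = 10.7 mg/mL.
C_mix = (C_A·V_A + C_B·V_B)/(V_A + V_B) = (5.40×237 + 10.7×238) / 475.0 = 8.06 mg/mL.

8.06 mg/mL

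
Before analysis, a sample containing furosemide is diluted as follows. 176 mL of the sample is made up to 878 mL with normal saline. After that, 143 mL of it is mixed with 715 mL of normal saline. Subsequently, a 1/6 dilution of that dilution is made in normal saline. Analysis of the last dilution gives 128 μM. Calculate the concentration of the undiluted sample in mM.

23.0 mM

Overall dilution factor = 4.989 × 6 × 6 = 180.
Original = 128 μM × 180 = 2.30 × 10⁴ μM = 23.0 mM.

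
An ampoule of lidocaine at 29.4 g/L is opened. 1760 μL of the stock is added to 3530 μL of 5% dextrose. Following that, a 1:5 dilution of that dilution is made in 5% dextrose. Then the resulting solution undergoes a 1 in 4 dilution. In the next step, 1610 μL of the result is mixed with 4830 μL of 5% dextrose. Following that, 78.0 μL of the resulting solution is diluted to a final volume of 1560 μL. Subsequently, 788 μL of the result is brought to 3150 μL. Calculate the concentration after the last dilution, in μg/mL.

1.53 μg/mL

Overall dilution factor = 3.006 × 5 × 4 × 4 × 20 × 3.997 = 1.92 × 10⁴.
29.4 g/L / 1.92 × 10⁴ = 1.53 × 10⁻³ g/L = 1.53 μg/mL.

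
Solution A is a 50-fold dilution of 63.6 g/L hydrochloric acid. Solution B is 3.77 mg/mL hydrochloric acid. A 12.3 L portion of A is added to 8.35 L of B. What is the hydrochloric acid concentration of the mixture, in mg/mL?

C_A = 63.6 g/L / 50 = 1.27 g/L.
C_B = 3.77 mg/mL = 3.77 g/L.
C_mix = (C_A·V_A + C_B·V_B)/(V_A + V_B) = (1.27×12.3 + 3.77×8.35) / 20.65 = 2.28 g/L = 2.28 mg/mL.

2.28 mg/mL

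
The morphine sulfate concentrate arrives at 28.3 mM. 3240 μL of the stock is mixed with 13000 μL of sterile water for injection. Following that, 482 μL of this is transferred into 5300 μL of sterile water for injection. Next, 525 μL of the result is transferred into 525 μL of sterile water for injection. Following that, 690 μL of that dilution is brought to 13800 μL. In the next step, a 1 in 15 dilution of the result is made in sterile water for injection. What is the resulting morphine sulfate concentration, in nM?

Overall dilution factor = 5.012 × 12.00 × 2 × 20 × 15 = 3.61 × 10⁴.
28.3 mM / 3.61 × 10⁴ = 7.84 × 10⁻⁴ mM = 784 nM.

784 nM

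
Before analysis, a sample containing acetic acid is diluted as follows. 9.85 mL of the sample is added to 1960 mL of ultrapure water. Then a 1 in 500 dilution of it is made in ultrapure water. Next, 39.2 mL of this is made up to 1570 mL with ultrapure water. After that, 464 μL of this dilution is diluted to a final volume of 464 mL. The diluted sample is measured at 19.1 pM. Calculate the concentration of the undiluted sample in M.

Overall dilution factor = 200.0 × 500 × 40.05 × 1000 = 4.00 × 10⁹.
Original = 19.1 pM × 4.00 × 10⁹ = 7.65 × 10¹⁰ pM = 0.0765 M.

0.0765 M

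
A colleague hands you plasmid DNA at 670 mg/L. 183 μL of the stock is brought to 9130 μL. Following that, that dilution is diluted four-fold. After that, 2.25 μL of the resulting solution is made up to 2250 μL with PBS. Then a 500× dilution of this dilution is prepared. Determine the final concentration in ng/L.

Overall dilution factor = 49.89 × 4 × 1000 × 500 = 9.98 × 10⁷.
670 mg/L / 9.98 × 10⁷ = 6.71 × 10⁻⁶ mg/L = 6.71 ng/L.

6.71 ng/L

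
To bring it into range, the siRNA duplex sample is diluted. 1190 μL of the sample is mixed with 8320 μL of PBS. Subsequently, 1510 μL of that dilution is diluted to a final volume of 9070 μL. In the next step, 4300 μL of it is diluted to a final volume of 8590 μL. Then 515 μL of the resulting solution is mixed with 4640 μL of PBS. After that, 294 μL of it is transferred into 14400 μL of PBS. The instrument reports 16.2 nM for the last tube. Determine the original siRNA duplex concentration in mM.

0.777 mM

Overall dilution factor = 7.992 × 6.007 × 1.998 × 10.01 × 49.98 = 4.80 × 10⁴.
Original = 16.2 nM × 4.80 × 10⁴ = 7.77 × 10⁵ nM = 0.777 mM.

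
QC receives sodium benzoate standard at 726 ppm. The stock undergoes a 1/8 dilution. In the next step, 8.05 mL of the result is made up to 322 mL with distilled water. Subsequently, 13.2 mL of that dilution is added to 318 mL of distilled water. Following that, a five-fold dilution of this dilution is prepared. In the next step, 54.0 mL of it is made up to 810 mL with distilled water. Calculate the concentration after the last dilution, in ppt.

Overall dilution factor = 8 × 40 × 25.09 × 5 × 15 = 6.02 × 10⁵.
726 ppm / 6.02 × 10⁵ = 1.21 × 10⁻³ ppm = 1210 ppt.

1210 ppt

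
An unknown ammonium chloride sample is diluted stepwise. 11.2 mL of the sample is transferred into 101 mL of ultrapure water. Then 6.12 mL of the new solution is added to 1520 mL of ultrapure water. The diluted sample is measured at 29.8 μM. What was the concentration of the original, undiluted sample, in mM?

Overall dilution factor = 10.02 × 249.4 = 2498.
Original = 29.8 μM × 2498 = 7.44 × 10⁴ μM = 74.4 mM.

74.4 mM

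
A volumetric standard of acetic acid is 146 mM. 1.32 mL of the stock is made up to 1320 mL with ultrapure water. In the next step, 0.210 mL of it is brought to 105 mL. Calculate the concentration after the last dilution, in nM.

Overall dilution factor = 1000 × 500 = 5.00 × 10⁵.
146 mM / 5.00 × 10⁵ = 2.92 × 10⁻⁴ mM = 292 nM.

292 nM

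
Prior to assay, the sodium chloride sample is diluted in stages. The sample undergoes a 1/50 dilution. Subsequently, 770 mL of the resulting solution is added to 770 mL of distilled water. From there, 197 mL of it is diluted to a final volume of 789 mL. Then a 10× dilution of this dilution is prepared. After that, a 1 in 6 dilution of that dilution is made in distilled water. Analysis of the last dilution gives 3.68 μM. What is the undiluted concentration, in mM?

Overall dilution factor = 50 × 2 × 4.005 × 10 × 6 = 2.40 × 10⁴.
Original = 3.68 μM × 2.40 × 10⁴ = 8.84 × 10⁴ μM = 88.4 mM.

88.4 mM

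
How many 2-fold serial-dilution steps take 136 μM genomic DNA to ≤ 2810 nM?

6

Need 2ⁿ ≥ 48.4, so n ≥ log(48.4)/log(2) = 5.60.
Minimum whole steps: n = 6.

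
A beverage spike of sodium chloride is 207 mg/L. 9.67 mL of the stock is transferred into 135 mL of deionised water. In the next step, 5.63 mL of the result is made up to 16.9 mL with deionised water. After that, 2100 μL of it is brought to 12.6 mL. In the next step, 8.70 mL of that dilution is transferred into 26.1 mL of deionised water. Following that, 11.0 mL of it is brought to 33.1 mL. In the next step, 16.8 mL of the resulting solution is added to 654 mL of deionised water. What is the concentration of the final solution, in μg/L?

Overall dilution factor = 14.96 × 3.002 × 6 × 4 × 3.009 × 39.93 = 1.29 × 10⁵.
207 mg/L / 1.29 × 10⁵ = 1.60 × 10⁻³ mg/L = 1.60 μg/L.

1.60 μg/L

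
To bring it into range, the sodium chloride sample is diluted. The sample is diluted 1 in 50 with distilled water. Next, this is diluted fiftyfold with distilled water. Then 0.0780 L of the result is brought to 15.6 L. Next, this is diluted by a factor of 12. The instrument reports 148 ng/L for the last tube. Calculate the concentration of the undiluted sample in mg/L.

888 mg/L

Overall dilution factor = 50 × 50 × 200 × 12 = 6.00 × 10⁶.
Original = 148 ng/L × 6.00 × 10⁶ = 8.88 × 10⁸ ng/L = 888 mg/L.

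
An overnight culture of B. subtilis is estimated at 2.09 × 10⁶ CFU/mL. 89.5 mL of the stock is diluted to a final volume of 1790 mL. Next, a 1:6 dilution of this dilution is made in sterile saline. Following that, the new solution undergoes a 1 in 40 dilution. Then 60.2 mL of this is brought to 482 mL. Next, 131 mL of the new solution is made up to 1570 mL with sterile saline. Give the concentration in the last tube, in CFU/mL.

Overall dilution factor = 20 × 6 × 40 × 8.007 × 11.98 = 4.61 × 10⁵.
2.09 × 10⁶ CFU/mL / 4.61 × 10⁵ = 4.54 CFU/mL.

4.54 CFU/mL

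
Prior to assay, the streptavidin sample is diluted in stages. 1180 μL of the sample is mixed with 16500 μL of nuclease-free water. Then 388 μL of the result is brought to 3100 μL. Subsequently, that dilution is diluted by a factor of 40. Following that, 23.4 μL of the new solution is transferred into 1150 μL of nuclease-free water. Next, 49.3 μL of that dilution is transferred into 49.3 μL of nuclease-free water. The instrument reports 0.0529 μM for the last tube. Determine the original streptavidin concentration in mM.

Overall dilution factor = 14.98 × 7.990 × 40 × 50.15 × 2 = 4.80 × 10⁵.
Original = 0.0529 μM × 4.80 × 10⁵ = 2.54 × 10⁴ μM = 25.4 mM.

25.4 mM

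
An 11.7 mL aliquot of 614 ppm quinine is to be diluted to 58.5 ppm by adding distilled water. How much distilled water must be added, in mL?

111 mL

V₂ = C₁V₁/C₂ = 614 × 11.7 / 58.5 = 123 mL.
Diluent to add = V₂ − V₁ = 123 − 11.7 = 111 mL.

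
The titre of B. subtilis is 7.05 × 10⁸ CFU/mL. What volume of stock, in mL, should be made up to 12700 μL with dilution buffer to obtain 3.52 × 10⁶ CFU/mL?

V₁ = C₂V₂/C₁ = 3.52 × 10⁶ × 12700 / 7.05 × 10⁸ = 63.4 μL = 0.0634 mL.

0.0634 mL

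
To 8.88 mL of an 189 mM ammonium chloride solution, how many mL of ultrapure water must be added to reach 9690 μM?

9690 μM = 9.69 mM.
V₂ = C₁V₁/C₂ = 189 × 8.88 / 9.69 = 173 mL.
Diluent to add = V₂ − V₁ = 173 − 8.88 = 164 mL.

164 mL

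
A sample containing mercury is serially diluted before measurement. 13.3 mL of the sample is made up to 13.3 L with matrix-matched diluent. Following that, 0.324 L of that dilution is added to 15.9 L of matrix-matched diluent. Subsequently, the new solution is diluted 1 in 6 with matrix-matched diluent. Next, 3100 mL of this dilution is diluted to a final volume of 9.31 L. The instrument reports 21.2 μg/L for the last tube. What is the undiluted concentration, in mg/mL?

19.1 mg/mL

Overall dilution factor = 1000 × 50.07 × 6 × 3.003 = 9.02 × 10⁵.
Original = 21.2 μg/L × 9.02 × 10⁵ = 1.91 × 10⁷ μg/L = 19.1 mg/mL.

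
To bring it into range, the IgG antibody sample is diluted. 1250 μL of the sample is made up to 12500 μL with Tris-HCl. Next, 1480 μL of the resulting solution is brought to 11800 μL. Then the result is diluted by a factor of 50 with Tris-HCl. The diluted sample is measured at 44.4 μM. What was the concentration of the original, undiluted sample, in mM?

177 mM

Overall dilution factor = 10 × 7.973 × 50 = 3986.
Original = 44.4 μM × 3986 = 1.77 × 10⁵ μM = 177 mM.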